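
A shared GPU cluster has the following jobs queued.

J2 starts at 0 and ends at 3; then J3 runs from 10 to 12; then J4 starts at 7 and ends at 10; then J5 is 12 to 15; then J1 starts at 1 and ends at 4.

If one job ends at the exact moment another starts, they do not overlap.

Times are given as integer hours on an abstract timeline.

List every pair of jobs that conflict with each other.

Sorted by start: J2, J1, J4, J3, J5.
J1 starts before J2 ends → J2 and J1 overlap.
J4 starts after J2 ends; J2 is clear from here.
J4 starts after J1 ends; J1 is clear from here.
J3 starts exactly when J4 ends (back-to-back, no overlap); J4 is clear from here.
J5 starts exactly when J3 ends (back-to-back, no overlap).

J1 & J2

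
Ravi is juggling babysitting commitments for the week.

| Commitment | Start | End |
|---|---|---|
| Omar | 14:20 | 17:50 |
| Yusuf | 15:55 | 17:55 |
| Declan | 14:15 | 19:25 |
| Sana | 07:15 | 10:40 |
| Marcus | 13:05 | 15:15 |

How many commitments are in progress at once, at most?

3

Sweep the timeline, counting +1 at each start and −1 at each end (ends before starts at a tie):
07:15 start Sana → 1
10:40 end Sana → 0
13:05 start Marcus → 1
14:15 start Declan → 2
14:20 start Omar → 3
15:15 end Marcus → 2
15:55 start Yusuf → 3
17:50 end Omar → 2
17:55 end Yusuf → 1
19:25 end Declan → 0
Peak is 3, at 14:20 (Declan, Marcus, Omar).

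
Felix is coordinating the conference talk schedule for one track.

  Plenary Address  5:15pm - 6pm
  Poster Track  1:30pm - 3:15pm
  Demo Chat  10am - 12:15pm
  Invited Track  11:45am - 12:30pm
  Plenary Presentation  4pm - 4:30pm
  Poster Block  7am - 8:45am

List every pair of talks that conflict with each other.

Sorted by start: Poster Block, Demo Chat, Invited Track, Poster Track, Plenary Presentation, Plenary Address.
Demo Chat starts after Poster Block ends — done with Poster Block.
Invited Track starts before Demo Chat ends → Demo Chat and Invited Track overlap.
Poster Track starts after Demo Chat ends — done with Demo Chat.
Poster Track starts after Invited Track ends — done with Invited Track.
Plenary Presentation starts after Poster Track ends — done with Poster Track.
Plenary Address starts after Plenary Presentation ends.

Demo Chat & Invited Track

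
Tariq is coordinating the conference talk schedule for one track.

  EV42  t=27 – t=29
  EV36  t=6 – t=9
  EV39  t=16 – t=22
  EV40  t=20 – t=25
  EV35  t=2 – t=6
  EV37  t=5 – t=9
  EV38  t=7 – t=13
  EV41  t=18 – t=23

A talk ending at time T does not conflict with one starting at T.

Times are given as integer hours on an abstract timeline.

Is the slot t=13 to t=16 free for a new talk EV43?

Yes — the slot is free

EV35: ends t=6 at or before EV43 starts t=13 → clear.
EV37: ends t=9 at or before EV43 starts t=13 → clear.
EV36: ends t=9 at or before EV43 starts t=13 → clear.
EV38: ends t=13 at or before EV43 starts t=13 → clear.
EV39: starts t=16 at or after EV43 ends t=16 → clear.
EV41: starts t=18 at or after EV43 ends t=16 → clear.
EV40: starts t=20 at or after EV43 ends t=16 → clear.
EV42: starts t=27 at or after EV43 ends t=16 → clear.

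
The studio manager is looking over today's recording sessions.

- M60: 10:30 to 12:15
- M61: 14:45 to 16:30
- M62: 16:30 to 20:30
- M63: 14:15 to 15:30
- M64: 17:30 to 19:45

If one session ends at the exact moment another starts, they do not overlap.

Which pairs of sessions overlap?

M61 & M63, M62 & M64

Check each pair: they overlap iff neither finishes before the other starts.
Sorted by start: M60, M63, M61, M62, M64.
M63 starts after M60 ends — done with M60.
M61 starts before M63 ends → M63 and M61 overlap.
M62 starts after M63 ends — done with M63.
M62 starts exactly when M61 ends (back-to-back, no overlap) — done with M61.
M64 starts before M62 ends → M62 and M64 overlap.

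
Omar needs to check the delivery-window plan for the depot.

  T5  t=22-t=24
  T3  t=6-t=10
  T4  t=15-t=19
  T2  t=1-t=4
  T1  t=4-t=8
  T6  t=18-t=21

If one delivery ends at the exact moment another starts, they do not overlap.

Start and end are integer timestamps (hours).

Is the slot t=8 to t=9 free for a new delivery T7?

T2: ends t=4 at or before T7 starts t=8 → clear.
T1: ends t=8 at or before T7 starts t=8 → clear.
T3: starts t=6 before T7 ends t=9, and ends t=10 after T7 starts t=8 → overlap.
T4: starts t=15 at or after T7 ends t=9 → clear.
T6: starts t=18 at or after T7 ends t=9 → clear.
T5: starts t=22 at or after T7 ends t=9 → clear.
T7 overlaps T3.

No — it overlaps T3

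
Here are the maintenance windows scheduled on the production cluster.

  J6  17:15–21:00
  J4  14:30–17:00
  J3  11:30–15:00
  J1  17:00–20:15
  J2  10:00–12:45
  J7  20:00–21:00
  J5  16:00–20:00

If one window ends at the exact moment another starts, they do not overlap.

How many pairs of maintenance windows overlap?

Sorted by start: J2, J3, J4, J5, J1, J6, J7.
J3 starts before J2 ends → J2 and J3 overlap.
J4 starts after J2 ends; J2 is clear from here.
J4 starts before J3 ends → J3 and J4 overlap.
J5 starts after J3 ends; J3 is clear from here.
J5 starts before J4 ends → J4 and J5 overlap.
J1 starts exactly when J4 ends (back-to-back, no overlap); J4 is clear from here.
J1 starts before J5 ends → J5 and J1 overlap.
J6 starts before J5 ends → J5 and J6 overlap.
J7 starts exactly when J5 ends (back-to-back, no overlap).
J6 starts before J1 ends → J1 and J6 overlap.
J7 starts before J1 ends → J1 and J7 overlap.
J7 starts before J6 ends → J6 and J7 overlap.
Overlapping pairs: J1 & J5, J1 & J6, J1 & J7, J2 & J3, J3 & J4, J4 & J5, J5 & J6, J6 & J7 — 8 in total.

8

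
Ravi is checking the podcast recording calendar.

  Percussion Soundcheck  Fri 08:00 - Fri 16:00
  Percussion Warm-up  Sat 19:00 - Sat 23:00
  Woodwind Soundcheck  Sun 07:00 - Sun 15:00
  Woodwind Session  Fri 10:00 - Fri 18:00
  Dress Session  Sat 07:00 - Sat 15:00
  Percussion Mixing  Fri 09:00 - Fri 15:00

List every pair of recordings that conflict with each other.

Percussion Mixing & Percussion Soundcheck, Percussion Mixing & Woodwind Session, Percussion Soundcheck & Woodwind Session

Sorted by start: Percussion Soundcheck, Percussion Mixing, Woodwind Session, Dress Session, Percussion Warm-up, Woodwind Soundcheck.
Percussion Mixing starts before Percussion Soundcheck ends → Percussion Soundcheck and Percussion Mixing overlap.
Woodwind Session starts before Percussion Soundcheck ends → Percussion Soundcheck and Woodwind Session overlap.
Dress Session starts after Percussion Soundcheck ends — done with Percussion Soundcheck.
Woodwind Session starts before Percussion Mixing ends → Percussion Mixing and Woodwind Session overlap.
Dress Session starts after Percussion Mixing ends — done with Percussion Mixing.
Dress Session starts after Woodwind Session ends — done with Woodwind Session.
Percussion Warm-up starts after Dress Session ends — done with Dress Session.
Woodwind Soundcheck starts after Percussion Warm-up ends.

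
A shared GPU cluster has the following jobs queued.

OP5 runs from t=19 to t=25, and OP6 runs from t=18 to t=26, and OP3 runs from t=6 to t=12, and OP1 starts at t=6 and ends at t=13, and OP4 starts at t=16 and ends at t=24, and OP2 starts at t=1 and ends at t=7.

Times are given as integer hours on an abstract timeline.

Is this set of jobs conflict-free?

No

Sorted by start: OP2, OP1, OP3, OP4, OP6, OP5.
OP1 starts before OP2 ends → OP2 and OP1 overlap.
That's a conflict, so the schedule is not conflict-free.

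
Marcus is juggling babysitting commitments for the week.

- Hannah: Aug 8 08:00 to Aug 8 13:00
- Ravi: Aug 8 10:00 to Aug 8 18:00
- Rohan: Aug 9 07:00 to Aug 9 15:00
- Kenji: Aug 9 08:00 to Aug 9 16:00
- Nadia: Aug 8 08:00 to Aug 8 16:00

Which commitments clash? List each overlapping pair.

Hannah & Nadia, Hannah & Ravi, Kenji & Rohan, Nadia & Ravi

Sorted by start: Nadia, Hannah, Ravi, Rohan, Kenji.
Hannah starts before Nadia ends → Nadia and Hannah overlap.
Ravi starts before Nadia ends → Nadia and Ravi overlap.
Rohan starts after Nadia ends; Nadia is clear from here.
Ravi starts before Hannah ends → Hannah and Ravi overlap.
Rohan starts after Hannah ends; Hannah is clear from here.
Rohan starts after Ravi ends; Ravi is clear from here.
Kenji starts before Rohan ends → Rohan and Kenji overlap.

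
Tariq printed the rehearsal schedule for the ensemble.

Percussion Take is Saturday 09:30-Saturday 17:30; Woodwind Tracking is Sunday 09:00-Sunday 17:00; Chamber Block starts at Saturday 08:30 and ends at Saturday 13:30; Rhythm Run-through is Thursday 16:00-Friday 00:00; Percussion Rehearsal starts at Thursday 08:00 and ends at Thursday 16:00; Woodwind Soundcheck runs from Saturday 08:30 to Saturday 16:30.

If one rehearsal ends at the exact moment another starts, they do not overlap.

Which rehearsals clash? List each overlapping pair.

Sorted by start: Percussion Rehearsal, Rhythm Run-through, Chamber Block, Woodwind Soundcheck, Percussion Take, Woodwind Tracking.
Rhythm Run-through starts exactly when Percussion Rehearsal ends (back-to-back, no overlap), so nothing later overlaps Percussion Rehearsal either.
Chamber Block starts after Rhythm Run-through ends, so nothing later overlaps Rhythm Run-through either.
Woodwind Soundcheck starts before Chamber Block ends → Chamber Block and Woodwind Soundcheck overlap.
Percussion Take starts before Chamber Block ends → Chamber Block and Percussion Take overlap.
Woodwind Tracking starts after Chamber Block ends.
Percussion Take starts before Woodwind Soundcheck ends → Woodwind Soundcheck and Percussion Take overlap.
Woodwind Tracking starts after Woodwind Soundcheck ends.
Woodwind Tracking starts after Percussion Take ends.

Chamber Block & Percussion Take, Chamber Block & Woodwind Soundcheck, Percussion Take & Woodwind Soundcheck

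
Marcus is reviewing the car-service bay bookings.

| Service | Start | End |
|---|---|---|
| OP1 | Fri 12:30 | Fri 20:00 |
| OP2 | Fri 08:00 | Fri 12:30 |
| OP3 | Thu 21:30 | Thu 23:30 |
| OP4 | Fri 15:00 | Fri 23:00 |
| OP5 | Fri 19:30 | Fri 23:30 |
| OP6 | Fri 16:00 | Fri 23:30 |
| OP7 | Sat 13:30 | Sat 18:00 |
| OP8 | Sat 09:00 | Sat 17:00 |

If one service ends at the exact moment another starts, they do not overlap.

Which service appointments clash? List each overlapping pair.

Sorted by start: OP3, OP2, OP1, OP4, OP6, OP5, OP8, OP7.
OP2 starts after OP3 ends — done with OP3.
OP1 starts exactly when OP2 ends (back-to-back, no overlap) — done with OP2.
OP4 starts before OP1 ends → OP1 and OP4 overlap.
OP6 starts before OP1 ends → OP1 and OP6 overlap.
OP5 starts before OP1 ends → OP1 and OP5 overlap.
OP8 starts after OP1 ends — done with OP1.
OP6 starts before OP4 ends → OP4 and OP6 overlap.
OP5 starts before OP4 ends → OP4 and OP5 overlap.
OP8 starts after OP4 ends — done with OP4.
OP5 starts before OP6 ends → OP6 and OP5 overlap.
OP8 starts after OP6 ends — done with OP6.
OP8 starts after OP5 ends — done with OP5.
OP7 starts before OP8 ends → OP8 and OP7 overlap.

OP1 & OP4, OP1 & OP5, OP1 & OP6, OP4 & OP5, OP4 & OP6, OP5 & OP6, OP7 & OP8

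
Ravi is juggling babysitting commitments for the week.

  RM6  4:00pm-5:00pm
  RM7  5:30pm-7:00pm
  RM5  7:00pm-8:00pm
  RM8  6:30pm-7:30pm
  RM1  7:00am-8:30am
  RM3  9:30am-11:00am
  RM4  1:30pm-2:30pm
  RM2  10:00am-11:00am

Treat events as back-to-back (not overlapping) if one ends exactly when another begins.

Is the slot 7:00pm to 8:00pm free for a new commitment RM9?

RM1: ends 8:30am at or before RM9 starts 7:00pm → clear.
RM3: ends 11:00am at or before RM9 starts 7:00pm → clear.
RM2: ends 11:00am at or before RM9 starts 7:00pm → clear.
RM4: ends 2:30pm at or before RM9 starts 7:00pm → clear.
RM6: ends 5:00pm at or before RM9 starts 7:00pm → clear.
RM7: ends 7:00pm at or before RM9 starts 7:00pm → clear.
RM8: starts 6:30pm before RM9 ends 8:00pm, and ends 7:30pm after RM9 starts 7:00pm → overlap.
RM5: starts 7:00pm before RM9 ends 8:00pm, and ends 8:00pm after RM9 starts 7:00pm → overlap.
RM9 overlaps RM5, RM8.

No — it overlaps RM5, RM8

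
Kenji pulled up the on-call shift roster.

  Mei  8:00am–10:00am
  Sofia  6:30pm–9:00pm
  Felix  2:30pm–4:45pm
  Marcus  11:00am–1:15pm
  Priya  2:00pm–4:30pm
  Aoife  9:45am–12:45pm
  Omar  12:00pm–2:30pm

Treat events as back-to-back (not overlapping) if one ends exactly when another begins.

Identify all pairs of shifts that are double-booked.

Sorted by start: Mei, Aoife, Marcus, Omar, Priya, Felix, Sofia.
Aoife starts before Mei ends → Mei and Aoife overlap.
Marcus starts after Mei ends, so Mei has no further overlaps.
Marcus starts before Aoife ends → Aoife and Marcus overlap.
Omar starts before Aoife ends → Aoife and Omar overlap.
Priya starts after Aoife ends, so Aoife has no further overlaps.
Omar starts before Marcus ends → Marcus and Omar overlap.
Priya starts after Marcus ends, so Marcus has no further overlaps.
Priya starts before Omar ends → Omar and Priya overlap.
Felix starts exactly when Omar ends (back-to-back, no overlap), so Omar has no further overlaps.
Felix starts before Priya ends → Priya and Felix overlap.
Sofia starts after Priya ends.
Sofia starts after Felix ends.

Aoife & Marcus, Aoife & Mei, Aoife & Omar, Felix & Priya, Marcus & Omar, Omar & Priya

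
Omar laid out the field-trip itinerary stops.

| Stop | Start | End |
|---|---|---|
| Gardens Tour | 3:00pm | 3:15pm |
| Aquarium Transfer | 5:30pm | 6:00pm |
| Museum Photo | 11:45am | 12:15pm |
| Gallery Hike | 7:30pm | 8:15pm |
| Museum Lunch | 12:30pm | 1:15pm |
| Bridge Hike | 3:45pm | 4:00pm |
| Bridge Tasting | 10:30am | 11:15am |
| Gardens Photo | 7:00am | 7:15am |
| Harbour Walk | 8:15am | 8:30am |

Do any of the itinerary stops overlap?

No

Sorted by start: Gardens Photo, Harbour Walk, Bridge Tasting, Museum Photo, Museum Lunch, Gardens Tour, Bridge Hike, Aquarium Transfer, Gallery Hike.
Harbour Walk starts after Gardens Photo ends, so Gardens Photo has no further overlaps.
Bridge Tasting starts after Harbour Walk ends, so Harbour Walk has no further overlaps.
Museum Photo starts after Bridge Tasting ends, so Bridge Tasting has no further overlaps.
Museum Lunch starts after Museum Photo ends, so Museum Photo has no further overlaps.
Gardens Tour starts after Museum Lunch ends, so Museum Lunch has no further overlaps.
Bridge Hike starts after Gardens Tour ends, so Gardens Tour has no further overlaps.
Aquarium Transfer starts after Bridge Hike ends, so Bridge Hike has no further overlaps.
Gallery Hike starts after Aquarium Transfer ends.
Every pair is clear; the schedule has no overlaps.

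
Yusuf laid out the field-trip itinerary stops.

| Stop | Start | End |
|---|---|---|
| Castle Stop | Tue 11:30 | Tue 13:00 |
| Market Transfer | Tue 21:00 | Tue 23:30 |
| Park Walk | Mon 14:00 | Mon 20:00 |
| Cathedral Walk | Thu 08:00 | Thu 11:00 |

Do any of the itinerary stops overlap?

Sorted by start: Park Walk, Castle Stop, Market Transfer, Cathedral Walk.
Castle Stop starts after Park Walk ends, so Park Walk has no further overlaps.
Market Transfer starts after Castle Stop ends, so Castle Stop has no further overlaps.
Cathedral Walk starts after Market Transfer ends.
Every pair is clear; the schedule has no overlaps.

No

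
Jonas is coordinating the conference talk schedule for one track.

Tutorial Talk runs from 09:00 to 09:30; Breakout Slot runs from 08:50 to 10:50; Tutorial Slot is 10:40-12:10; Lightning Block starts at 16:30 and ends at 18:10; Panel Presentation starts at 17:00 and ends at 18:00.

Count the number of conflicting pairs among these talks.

3

Sorted by start: Breakout Slot, Tutorial Talk, Tutorial Slot, Lightning Block, Panel Presentation.
Tutorial Talk starts before Breakout Slot ends → Breakout Slot and Tutorial Talk overlap.
Tutorial Slot starts before Breakout Slot ends → Breakout Slot and Tutorial Slot overlap.
Lightning Block starts after Breakout Slot ends, so Breakout Slot has no further overlaps.
Tutorial Slot starts after Tutorial Talk ends, so Tutorial Talk has no further overlaps.
Lightning Block starts after Tutorial Slot ends, so Tutorial Slot has no further overlaps.
Panel Presentation starts before Lightning Block ends → Lightning Block and Panel Presentation overlap.
Overlapping pairs: Breakout Slot & Tutorial Slot, Breakout Slot & Tutorial Talk, Lightning Block & Panel Presentation — 3 in total.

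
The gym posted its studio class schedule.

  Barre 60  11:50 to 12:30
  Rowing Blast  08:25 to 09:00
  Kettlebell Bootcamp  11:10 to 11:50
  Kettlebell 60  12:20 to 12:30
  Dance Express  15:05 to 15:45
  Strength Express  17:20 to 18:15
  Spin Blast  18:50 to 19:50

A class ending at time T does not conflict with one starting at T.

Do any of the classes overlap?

Yes

Sorted by start: Rowing Blast, Kettlebell Bootcamp, Barre 60, Kettlebell 60, Dance Express, Strength Express, Spin Blast.
Kettlebell Bootcamp starts after Rowing Blast ends; Rowing Blast is clear from here.
Barre 60 starts exactly when Kettlebell Bootcamp ends (back-to-back, no overlap); Kettlebell Bootcamp is clear from here.
Kettlebell 60 starts before Barre 60 ends → Barre 60 and Kettlebell 60 overlap.
That's a conflict, so the schedule is not conflict-free.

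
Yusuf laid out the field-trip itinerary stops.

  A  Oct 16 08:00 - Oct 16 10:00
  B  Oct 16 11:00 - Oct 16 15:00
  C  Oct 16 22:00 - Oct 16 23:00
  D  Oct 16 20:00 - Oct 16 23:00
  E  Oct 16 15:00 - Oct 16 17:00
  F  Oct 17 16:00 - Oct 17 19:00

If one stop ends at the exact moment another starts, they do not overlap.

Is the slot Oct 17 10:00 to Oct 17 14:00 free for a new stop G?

Yes — the slot is free

A: ends Oct 16 10:00 at or before G starts Oct 17 10:00 → clear.
B: ends Oct 16 15:00 at or before G starts Oct 17 10:00 → clear.
E: ends Oct 16 17:00 at or before G starts Oct 17 10:00 → clear.
D: ends Oct 16 23:00 at or before G starts Oct 17 10:00 → clear.
C: ends Oct 16 23:00 at or before G starts Oct 17 10:00 → clear.
F: starts Oct 17 16:00 at or after G ends Oct 17 14:00 → clear.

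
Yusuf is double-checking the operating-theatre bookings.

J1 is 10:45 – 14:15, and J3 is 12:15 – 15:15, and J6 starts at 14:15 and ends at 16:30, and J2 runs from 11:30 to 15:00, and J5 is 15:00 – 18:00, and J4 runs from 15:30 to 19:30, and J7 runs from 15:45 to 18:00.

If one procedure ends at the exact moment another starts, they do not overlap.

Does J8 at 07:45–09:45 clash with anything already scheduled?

No — it doesn't clash with anything

J1: starts 10:45 at or after J8 ends 09:45 → clear.
J2: starts 11:30 at or after J8 ends 09:45 → clear.
J3: starts 12:15 at or after J8 ends 09:45 → clear.
J6: starts 14:15 at or after J8 ends 09:45 → clear.
J5: starts 15:00 at or after J8 ends 09:45 → clear.
J4: starts 15:30 at or after J8 ends 09:45 → clear.
J7: starts 15:45 at or after J8 ends 09:45 → clear.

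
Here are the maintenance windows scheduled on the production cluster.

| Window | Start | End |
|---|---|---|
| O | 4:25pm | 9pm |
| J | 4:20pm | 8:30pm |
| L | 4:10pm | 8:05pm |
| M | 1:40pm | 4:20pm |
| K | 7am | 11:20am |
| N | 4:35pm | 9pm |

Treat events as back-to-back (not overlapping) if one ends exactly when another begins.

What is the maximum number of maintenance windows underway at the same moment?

4

Sweep the timeline, counting +1 at each start and −1 at each end (ends before starts at a tie):
7am start K → 1
11:20am end K → 0
1:40pm start M → 1
4:10pm start L → 2
4:20pm end M → 1
4:20pm start J → 2
4:25pm start O → 3
4:35pm start N → 4
8:05pm end L → 3
8:30pm end J → 2
9pm end N → 1
9pm end O → 0
Peak is 4, at 4:35pm (J, L, N, O).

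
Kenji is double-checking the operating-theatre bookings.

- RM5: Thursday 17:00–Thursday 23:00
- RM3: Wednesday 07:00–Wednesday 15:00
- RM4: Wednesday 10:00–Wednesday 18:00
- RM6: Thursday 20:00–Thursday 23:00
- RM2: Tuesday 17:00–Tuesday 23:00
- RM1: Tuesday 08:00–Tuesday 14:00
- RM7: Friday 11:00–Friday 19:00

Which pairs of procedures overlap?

RM3 & RM4, RM5 & RM6

Sorted by start: RM1, RM2, RM3, RM4, RM5, RM6, RM7.
RM2 starts after RM1 ends; RM1 is clear from here.
RM3 starts after RM2 ends; RM2 is clear from here.
RM4 starts before RM3 ends → RM3 and RM4 overlap.
RM5 starts after RM3 ends; RM3 is clear from here.
RM5 starts after RM4 ends; RM4 is clear from here.
RM6 starts before RM5 ends → RM5 and RM6 overlap.
RM7 starts after RM5 ends.
RM7 starts after RM6 ends.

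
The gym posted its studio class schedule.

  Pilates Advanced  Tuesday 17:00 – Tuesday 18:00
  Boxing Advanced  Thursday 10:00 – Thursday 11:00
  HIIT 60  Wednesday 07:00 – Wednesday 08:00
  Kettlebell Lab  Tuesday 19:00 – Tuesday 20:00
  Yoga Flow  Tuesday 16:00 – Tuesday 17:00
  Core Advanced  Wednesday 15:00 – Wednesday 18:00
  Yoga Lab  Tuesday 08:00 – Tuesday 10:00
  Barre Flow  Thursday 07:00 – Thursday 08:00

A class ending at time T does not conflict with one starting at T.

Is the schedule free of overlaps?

Two intervals overlap when each starts before the other ends.
Sorted by start: Yoga Lab, Yoga Flow, Pilates Advanced, Kettlebell Lab, HIIT 60, Core Advanced, Barre Flow, Boxing Advanced.
Yoga Flow starts after Yoga Lab ends, so nothing later overlaps Yoga Lab either.
Pilates Advanced starts exactly when Yoga Flow ends (back-to-back, no overlap), so nothing later overlaps Yoga Flow either.
Kettlebell Lab starts after Pilates Advanced ends, so nothing later overlaps Pilates Advanced either.
HIIT 60 starts after Kettlebell Lab ends, so nothing later overlaps Kettlebell Lab either.
Core Advanced starts after HIIT 60 ends, so nothing later overlaps HIIT 60 either.
Barre Flow starts after Core Advanced ends, so nothing later overlaps Core Advanced either.
Boxing Advanced starts after Barre Flow ends.
Every pair is clear; the schedule has no overlaps.

Yes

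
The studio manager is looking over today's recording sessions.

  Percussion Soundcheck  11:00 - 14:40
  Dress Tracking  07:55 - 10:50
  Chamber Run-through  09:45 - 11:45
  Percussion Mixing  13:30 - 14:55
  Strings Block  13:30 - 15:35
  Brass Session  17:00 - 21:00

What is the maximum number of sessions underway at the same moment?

Sort all start/end points and keep a running count:
07:55 start Dress Tracking → 1
09:45 start Chamber Run-through → 2
10:50 end Dress Tracking → 1
11:00 start Percussion Soundcheck → 2
11:45 end Chamber Run-through → 1
13:30 start Percussion Mixing → 2
13:30 start Strings Block → 3
14:40 end Percussion Soundcheck → 2
14:55 end Percussion Mixing → 1
15:35 end Strings Block → 0
17:00 start Brass Session → 1
21:00 end Brass Session → 0
Peak is 3, at 13:30 (Percussion Mixing, Percussion Soundcheck, Strings Block).

3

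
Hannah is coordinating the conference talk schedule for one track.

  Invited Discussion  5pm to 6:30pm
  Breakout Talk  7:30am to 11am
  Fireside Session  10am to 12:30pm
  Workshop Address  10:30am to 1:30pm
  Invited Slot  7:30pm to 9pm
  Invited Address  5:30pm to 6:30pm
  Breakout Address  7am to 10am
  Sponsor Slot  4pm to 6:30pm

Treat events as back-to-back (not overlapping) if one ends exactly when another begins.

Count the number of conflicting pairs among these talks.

7

Sorted by start: Breakout Address, Breakout Talk, Fireside Session, Workshop Address, Sponsor Slot, Invited Discussion, Invited Address, Invited Slot.
Breakout Talk starts before Breakout Address ends → Breakout Address and Breakout Talk overlap.
Fireside Session starts exactly when Breakout Address ends (back-to-back, no overlap) — done with Breakout Address.
Fireside Session starts before Breakout Talk ends → Breakout Talk and Fireside Session overlap.
Workshop Address starts before Breakout Talk ends → Breakout Talk and Workshop Address overlap.
Sponsor Slot starts after Breakout Talk ends — done with Breakout Talk.
Workshop Address starts before Fireside Session ends → Fireside Session and Workshop Address overlap.
Sponsor Slot starts after Fireside Session ends — done with Fireside Session.
Sponsor Slot starts after Workshop Address ends — done with Workshop Address.
Invited Discussion starts before Sponsor Slot ends → Sponsor Slot and Invited Discussion overlap.
Invited Address starts before Sponsor Slot ends → Sponsor Slot and Invited Address overlap.
Invited Slot starts after Sponsor Slot ends.
Invited Address starts before Invited Discussion ends → Invited Discussion and Invited Address overlap.
Invited Slot starts after Invited Discussion ends.
Invited Slot starts after Invited Address ends.
Overlapping pairs: Breakout Address & Breakout Talk, Breakout Talk & Fireside Session, Breakout Talk & Workshop Address, Fireside Session & Workshop Address, Invited Address & Invited Discussion, Invited Address & Sponsor Slot, Invited Discussion & Sponsor Slot — 7 in total.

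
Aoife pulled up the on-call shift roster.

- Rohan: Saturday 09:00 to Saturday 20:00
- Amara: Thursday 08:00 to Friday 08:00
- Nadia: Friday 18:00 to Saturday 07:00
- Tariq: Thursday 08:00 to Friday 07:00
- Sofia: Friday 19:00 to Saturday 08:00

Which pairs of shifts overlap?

Amara & Tariq, Nadia & Sofia

Check each pair: they overlap iff neither finishes before the other starts.
Sorted by start: Tariq, Amara, Nadia, Sofia, Rohan.
Amara starts before Tariq ends → Tariq and Amara overlap.
Nadia starts after Tariq ends; Tariq is clear from here.
Nadia starts after Amara ends; Amara is clear from here.
Sofia starts before Nadia ends → Nadia and Sofia overlap.
Rohan starts after Nadia ends.
Rohan starts after Sofia ends.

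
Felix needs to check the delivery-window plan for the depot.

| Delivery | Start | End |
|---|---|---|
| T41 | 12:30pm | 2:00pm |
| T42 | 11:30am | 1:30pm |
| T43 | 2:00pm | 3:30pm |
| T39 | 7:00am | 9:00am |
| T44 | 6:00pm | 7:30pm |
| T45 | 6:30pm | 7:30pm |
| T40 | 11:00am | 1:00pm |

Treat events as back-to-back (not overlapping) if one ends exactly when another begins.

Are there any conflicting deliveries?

Sorted by start: T39, T40, T42, T41, T43, T44, T45.
T40 starts after T39 ends; T39 is clear from here.
T42 starts before T40 ends → T40 and T42 overlap.
That's a conflict, so the schedule is not conflict-free.

Yes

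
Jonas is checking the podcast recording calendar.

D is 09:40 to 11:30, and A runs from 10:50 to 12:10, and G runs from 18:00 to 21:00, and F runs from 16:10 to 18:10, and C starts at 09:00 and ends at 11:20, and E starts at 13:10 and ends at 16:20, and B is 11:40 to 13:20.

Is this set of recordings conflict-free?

Check each pair: they overlap iff neither finishes before the other starts.
Sorted by start: C, D, A, B, E, F, G.
D starts before C ends → C and D overlap.
That's a conflict, so the schedule is not conflict-free.

No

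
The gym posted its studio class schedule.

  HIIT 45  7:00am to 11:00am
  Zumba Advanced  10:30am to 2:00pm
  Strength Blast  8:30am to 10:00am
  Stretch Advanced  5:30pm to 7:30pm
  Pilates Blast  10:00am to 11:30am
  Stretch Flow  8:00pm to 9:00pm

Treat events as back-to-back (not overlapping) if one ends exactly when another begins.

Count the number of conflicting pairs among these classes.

Sorted by start: HIIT 45, Strength Blast, Pilates Blast, Zumba Advanced, Stretch Advanced, Stretch Flow.
Strength Blast starts before HIIT 45 ends → HIIT 45 and Strength Blast overlap.
Pilates Blast starts before HIIT 45 ends → HIIT 45 and Pilates Blast overlap.
Zumba Advanced starts before HIIT 45 ends → HIIT 45 and Zumba Advanced overlap.
Stretch Advanced starts after HIIT 45 ends; HIIT 45 is clear from here.
Pilates Blast starts exactly when Strength Blast ends (back-to-back, no overlap); Strength Blast is clear from here.
Zumba Advanced starts before Pilates Blast ends → Pilates Blast and Zumba Advanced overlap.
Stretch Advanced starts after Pilates Blast ends; Pilates Blast is clear from here.
Stretch Advanced starts after Zumba Advanced ends; Zumba Advanced is clear from here.
Stretch Flow starts after Stretch Advanced ends.
Overlapping pairs: HIIT 45 & Pilates Blast, HIIT 45 & Strength Blast, HIIT 45 & Zumba Advanced, Pilates Blast & Zumba Advanced — 4 in total.

4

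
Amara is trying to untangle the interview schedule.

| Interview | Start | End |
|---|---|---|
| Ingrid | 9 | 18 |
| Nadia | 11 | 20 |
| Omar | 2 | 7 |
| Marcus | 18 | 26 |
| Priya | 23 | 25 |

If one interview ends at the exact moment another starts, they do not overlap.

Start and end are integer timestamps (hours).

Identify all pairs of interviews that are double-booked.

Ingrid & Nadia, Marcus & Nadia, Marcus & Priya

Sorted by start: Omar, Ingrid, Nadia, Marcus, Priya.
Ingrid starts after Omar ends, so Omar has no further overlaps.
Nadia starts before Ingrid ends → Ingrid and Nadia overlap.
Marcus starts exactly when Ingrid ends (back-to-back, no overlap), so Ingrid has no further overlaps.
Marcus starts before Nadia ends → Nadia and Marcus overlap.
Priya starts after Nadia ends.
Priya starts before Marcus ends → Marcus and Priya overlap.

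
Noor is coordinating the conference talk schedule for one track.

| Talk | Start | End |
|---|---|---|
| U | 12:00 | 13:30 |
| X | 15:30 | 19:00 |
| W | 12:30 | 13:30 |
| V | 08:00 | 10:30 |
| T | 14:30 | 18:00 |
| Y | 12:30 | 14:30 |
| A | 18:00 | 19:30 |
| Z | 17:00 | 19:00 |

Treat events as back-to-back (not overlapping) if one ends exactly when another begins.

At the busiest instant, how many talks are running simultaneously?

3

Walk through starts and ends in time order (an end at T is processed before a start at T):
08:00 start V → 1
10:30 end V → 0
12:00 start U → 1
12:30 start W → 2
12:30 start Y → 3
13:30 end U → 2
13:30 end W → 1
14:30 end Y → 0
14:30 start T → 1
15:30 start X → 2
17:00 start Z → 3
18:00 end T → 2
18:00 start A → 3
19:00 end X → 2
19:00 end Z → 1
19:30 end A → 0
Peak is 3, at 12:30 (U, W, Y).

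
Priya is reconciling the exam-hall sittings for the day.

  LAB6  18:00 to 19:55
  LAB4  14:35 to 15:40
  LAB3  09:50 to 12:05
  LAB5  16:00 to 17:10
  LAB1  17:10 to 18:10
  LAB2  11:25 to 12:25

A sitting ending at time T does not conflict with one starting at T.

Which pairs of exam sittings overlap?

Check each pair: they overlap iff neither finishes before the other starts.
Sorted by start: LAB3, LAB2, LAB4, LAB5, LAB1, LAB6.
LAB2 starts before LAB3 ends → LAB3 and LAB2 overlap.
LAB4 starts after LAB3 ends; LAB3 is clear from here.
LAB4 starts after LAB2 ends; LAB2 is clear from here.
LAB5 starts after LAB4 ends; LAB4 is clear from here.
LAB1 starts exactly when LAB5 ends (back-to-back, no overlap); LAB5 is clear from here.
LAB6 starts before LAB1 ends → LAB1 and LAB6 overlap.

LAB1 & LAB6, LAB2 & LAB3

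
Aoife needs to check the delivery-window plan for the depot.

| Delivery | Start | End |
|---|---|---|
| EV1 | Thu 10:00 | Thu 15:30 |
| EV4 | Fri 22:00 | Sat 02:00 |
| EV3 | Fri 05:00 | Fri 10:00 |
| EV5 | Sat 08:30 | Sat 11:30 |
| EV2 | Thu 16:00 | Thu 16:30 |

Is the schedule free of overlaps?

Yes

Sorted by start: EV1, EV2, EV3, EV4, EV5.
EV2 starts after EV1 ends — done with EV1.
EV3 starts after EV2 ends — done with EV2.
EV4 starts after EV3 ends — done with EV3.
EV5 starts after EV4 ends.
Every pair is clear; the schedule has no overlaps.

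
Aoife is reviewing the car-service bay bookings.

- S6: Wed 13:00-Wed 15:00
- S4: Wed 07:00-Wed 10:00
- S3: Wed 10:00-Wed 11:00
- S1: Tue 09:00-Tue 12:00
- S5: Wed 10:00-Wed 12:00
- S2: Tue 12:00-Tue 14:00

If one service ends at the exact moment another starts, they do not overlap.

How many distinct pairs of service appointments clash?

1

Sorted by start: S1, S2, S4, S3, S5, S6.
S2 starts exactly when S1 ends (back-to-back, no overlap); S1 is clear from here.
S4 starts after S2 ends; S2 is clear from here.
S3 starts exactly when S4 ends (back-to-back, no overlap); S4 is clear from here.
S5 starts before S3 ends → S3 and S5 overlap.
S6 starts after S3 ends.
S6 starts after S5 ends.
Overlapping pairs: S3 & S5 — 1 in total.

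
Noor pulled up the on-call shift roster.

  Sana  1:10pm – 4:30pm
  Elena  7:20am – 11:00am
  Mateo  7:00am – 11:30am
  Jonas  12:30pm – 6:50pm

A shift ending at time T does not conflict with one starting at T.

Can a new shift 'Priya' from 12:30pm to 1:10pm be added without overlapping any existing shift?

Mateo: ends 11:30am at or before Priya starts 12:30pm → clear.
Elena: ends 11:00am at or before Priya starts 12:30pm → clear.
Jonas: starts 12:30pm before Priya ends 1:10pm, and ends 6:50pm after Priya starts 12:30pm → overlap.
Sana: starts 1:10pm at or after Priya ends 1:10pm → clear.
Priya overlaps Jonas.

No — it overlaps Jonas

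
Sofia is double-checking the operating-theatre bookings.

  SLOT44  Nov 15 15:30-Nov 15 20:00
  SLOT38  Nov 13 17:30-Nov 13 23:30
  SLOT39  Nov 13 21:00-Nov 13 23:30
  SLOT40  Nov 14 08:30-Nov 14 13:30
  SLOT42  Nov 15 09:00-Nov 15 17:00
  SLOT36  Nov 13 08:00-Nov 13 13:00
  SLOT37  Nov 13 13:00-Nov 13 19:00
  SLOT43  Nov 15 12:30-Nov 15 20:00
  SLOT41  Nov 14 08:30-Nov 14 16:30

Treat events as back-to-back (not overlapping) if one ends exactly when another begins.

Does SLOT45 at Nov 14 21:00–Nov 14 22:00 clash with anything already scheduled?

No — it doesn't clash with anything

SLOT36: ends Nov 13 13:00 at or before SLOT45 starts Nov 14 21:00 → clear.
SLOT37: ends Nov 13 19:00 at or before SLOT45 starts Nov 14 21:00 → clear.
SLOT38: ends Nov 13 23:30 at or before SLOT45 starts Nov 14 21:00 → clear.
SLOT39: ends Nov 13 23:30 at or before SLOT45 starts Nov 14 21:00 → clear.
SLOT40: ends Nov 14 13:30 at or before SLOT45 starts Nov 14 21:00 → clear.
SLOT41: ends Nov 14 16:30 at or before SLOT45 starts Nov 14 21:00 → clear.
SLOT42: starts Nov 15 09:00 at or after SLOT45 ends Nov 14 22:00 → clear.
SLOT43: starts Nov 15 12:30 at or after SLOT45 ends Nov 14 22:00 → clear.
SLOT44: starts Nov 15 15:30 at or after SLOT45 ends Nov 14 22:00 → clear.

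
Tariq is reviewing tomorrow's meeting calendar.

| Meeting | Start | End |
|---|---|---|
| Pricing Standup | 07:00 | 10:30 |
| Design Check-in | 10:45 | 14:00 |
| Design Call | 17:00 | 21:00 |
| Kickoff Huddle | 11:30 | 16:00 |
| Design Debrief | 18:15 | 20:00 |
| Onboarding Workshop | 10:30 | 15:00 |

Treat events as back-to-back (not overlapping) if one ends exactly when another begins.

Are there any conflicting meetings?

Yes

Sorted by start: Pricing Standup, Onboarding Workshop, Design Check-in, Kickoff Huddle, Design Call, Design Debrief.
Onboarding Workshop starts exactly when Pricing Standup ends (back-to-back, no overlap), so nothing later overlaps Pricing Standup either.
Design Check-in starts before Onboarding Workshop ends → Onboarding Workshop and Design Check-in overlap.
That's a conflict, so the schedule is not conflict-free.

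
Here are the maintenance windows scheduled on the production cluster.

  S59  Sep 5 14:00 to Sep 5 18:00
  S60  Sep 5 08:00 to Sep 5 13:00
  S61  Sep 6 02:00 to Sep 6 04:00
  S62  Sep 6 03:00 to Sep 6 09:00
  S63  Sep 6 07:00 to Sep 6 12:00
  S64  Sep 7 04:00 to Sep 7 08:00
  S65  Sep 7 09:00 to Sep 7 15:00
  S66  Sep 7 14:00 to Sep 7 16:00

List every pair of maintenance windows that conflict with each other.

Check each pair: they overlap iff neither finishes before the other starts.
Sorted by start: S60, S59, S61, S62, S63, S64, S65, S66.
S59 starts after S60 ends; S60 is clear from here.
S61 starts after S59 ends; S59 is clear from here.
S62 starts before S61 ends → S61 and S62 overlap.
S63 starts after S61 ends; S61 is clear from here.
S63 starts before S62 ends → S62 and S63 overlap.
S64 starts after S62 ends; S62 is clear from here.
S64 starts after S63 ends; S63 is clear from here.
S65 starts after S64 ends; S64 is clear from here.
S66 starts before S65 ends → S65 and S66 overlap.

S61 & S62, S62 & S63, S65 & S66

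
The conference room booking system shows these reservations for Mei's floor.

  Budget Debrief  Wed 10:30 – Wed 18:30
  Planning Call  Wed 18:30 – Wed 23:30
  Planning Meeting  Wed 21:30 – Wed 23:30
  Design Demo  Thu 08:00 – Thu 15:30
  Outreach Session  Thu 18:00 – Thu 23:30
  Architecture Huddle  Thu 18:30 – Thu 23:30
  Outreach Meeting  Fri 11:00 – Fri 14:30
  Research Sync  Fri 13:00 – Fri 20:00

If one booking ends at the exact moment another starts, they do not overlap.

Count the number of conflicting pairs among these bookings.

3

Sorted by start: Budget Debrief, Planning Call, Planning Meeting, Design Demo, Outreach Session, Architecture Huddle, Outreach Meeting, Research Sync.
Planning Call starts exactly when Budget Debrief ends (back-to-back, no overlap), so Budget Debrief has no further overlaps.
Planning Meeting starts before Planning Call ends → Planning Call and Planning Meeting overlap.
Design Demo starts after Planning Call ends, so Planning Call has no further overlaps.
Design Demo starts after Planning Meeting ends, so Planning Meeting has no further overlaps.
Outreach Session starts after Design Demo ends, so Design Demo has no further overlaps.
Architecture Huddle starts before Outreach Session ends → Outreach Session and Architecture Huddle overlap.
Outreach Meeting starts after Outreach Session ends, so Outreach Session has no further overlaps.
Outreach Meeting starts after Architecture Huddle ends, so Architecture Huddle has no further overlaps.
Research Sync starts before Outreach Meeting ends → Outreach Meeting and Research Sync overlap.
Overlapping pairs: Architecture Huddle & Outreach Session, Outreach Meeting & Research Sync, Planning Call & Planning Meeting — 3 in total.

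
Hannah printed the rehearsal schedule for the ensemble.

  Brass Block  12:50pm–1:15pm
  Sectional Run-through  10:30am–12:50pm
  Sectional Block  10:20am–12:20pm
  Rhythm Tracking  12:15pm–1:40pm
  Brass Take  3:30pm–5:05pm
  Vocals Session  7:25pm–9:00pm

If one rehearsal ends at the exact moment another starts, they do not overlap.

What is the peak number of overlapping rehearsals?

3

Walk through starts and ends in time order (an end at T is processed before a start at T):
10:20am start Sectional Block → 1
10:30am start Sectional Run-through → 2
12:15pm start Rhythm Tracking → 3
12:20pm end Sectional Block → 2
12:50pm end Sectional Run-through → 1
12:50pm start Brass Block → 2
1:15pm end Brass Block → 1
1:40pm end Rhythm Tracking → 0
3:30pm start Brass Take → 1
5:05pm end Brass Take → 0
7:25pm start Vocals Session → 1
9:00pm end Vocals Session → 0
Peak is 3, at 12:15pm (Rhythm Tracking, Sectional Block, Sectional Run-through).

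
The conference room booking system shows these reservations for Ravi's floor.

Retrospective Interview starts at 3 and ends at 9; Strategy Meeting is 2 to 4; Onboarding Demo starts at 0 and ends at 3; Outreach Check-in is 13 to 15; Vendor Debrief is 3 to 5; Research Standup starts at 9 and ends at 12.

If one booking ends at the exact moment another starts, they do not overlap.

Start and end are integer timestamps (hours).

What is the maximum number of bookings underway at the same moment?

Walk through starts and ends in time order (an end at T is processed before a start at T):
0 start Onboarding Demo → 1
2 start Strategy Meeting → 2
3 end Onboarding Demo → 1
3 start Retrospective Interview → 2
3 start Vendor Debrief → 3
4 end Strategy Meeting → 2
5 end Vendor Debrief → 1
9 end Retrospective Interview → 0
9 start Research Standup → 1
12 end Research Standup → 0
13 start Outreach Check-in → 1
15 end Outreach Check-in → 0
Peak is 3, at 3 (Retrospective Interview, Strategy Meeting, Vendor Debrief).

3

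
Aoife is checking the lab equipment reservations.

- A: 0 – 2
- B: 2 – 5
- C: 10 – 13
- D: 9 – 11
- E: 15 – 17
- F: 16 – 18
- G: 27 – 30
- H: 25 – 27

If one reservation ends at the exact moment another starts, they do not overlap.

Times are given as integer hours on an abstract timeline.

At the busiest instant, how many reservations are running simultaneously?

Sweep the timeline, counting +1 at each start and −1 at each end (ends before starts at a tie):
0 start A → 1
2 end A → 0
2 start B → 1
5 end B → 0
9 start D → 1
10 start C → 2
11 end D → 1
13 end C → 0
15 start E → 1
16 start F → 2
17 end E → 1
18 end F → 0
25 start H → 1
27 end H → 0
27 start G → 1
30 end G → 0
Peak is 2, at 10 (C, D).

2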